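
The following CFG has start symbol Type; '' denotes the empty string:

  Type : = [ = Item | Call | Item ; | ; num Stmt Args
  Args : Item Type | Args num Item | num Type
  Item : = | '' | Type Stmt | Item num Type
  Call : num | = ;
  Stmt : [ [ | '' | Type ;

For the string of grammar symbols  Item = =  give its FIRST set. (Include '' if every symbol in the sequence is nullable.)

{ ;, =, num }

Add FIRST(Item)\{''} = { ;, =, num }; Item is nullable, continue.
= is a terminal; add {=} and stop.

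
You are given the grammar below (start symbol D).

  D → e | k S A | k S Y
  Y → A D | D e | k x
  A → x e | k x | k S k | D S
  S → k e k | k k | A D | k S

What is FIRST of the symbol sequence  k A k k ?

{ k }

k is a terminal; add {k} and stop.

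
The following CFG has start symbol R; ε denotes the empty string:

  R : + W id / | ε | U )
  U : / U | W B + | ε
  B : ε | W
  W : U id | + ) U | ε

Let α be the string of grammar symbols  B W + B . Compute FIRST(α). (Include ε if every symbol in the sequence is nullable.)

{ +, /, id }

Add FIRST(B)\{ε} = { +, /, id }; B is nullable, continue.
Add FIRST(W)\{ε} = { +, /, id }; W is nullable, continue.
+ is a terminal; add {+} and stop.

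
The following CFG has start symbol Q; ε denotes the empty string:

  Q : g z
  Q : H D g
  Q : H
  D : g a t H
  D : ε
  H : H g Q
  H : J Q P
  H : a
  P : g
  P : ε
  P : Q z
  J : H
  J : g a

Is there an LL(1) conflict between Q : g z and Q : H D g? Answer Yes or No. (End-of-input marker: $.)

FIRST(g z) = { g } and FIRST(H D g) = { a, g }.
Both contain g, so the two alternatives are not disjoint — LL(1) conflict.

Yes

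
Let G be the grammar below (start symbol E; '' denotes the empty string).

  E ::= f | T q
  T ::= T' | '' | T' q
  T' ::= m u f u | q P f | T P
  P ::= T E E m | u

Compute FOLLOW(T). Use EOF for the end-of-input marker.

{ f, m, q, u }

In E ::= T q: add FIRST(q) = { q }.
In T' ::= T P: add FIRST(P) = { f, m, q, u }.
In P ::= T E E m: add FIRST(E E m) = { f, m, q, u }.
Union: FOLLOW(T) = { f, m, q, u }.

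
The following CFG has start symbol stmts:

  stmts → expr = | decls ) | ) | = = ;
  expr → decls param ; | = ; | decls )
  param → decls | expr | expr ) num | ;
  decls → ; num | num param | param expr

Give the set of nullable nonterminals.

No nonterminal has an empty production or an RHS whose symbols are all nullable.

{ } (none)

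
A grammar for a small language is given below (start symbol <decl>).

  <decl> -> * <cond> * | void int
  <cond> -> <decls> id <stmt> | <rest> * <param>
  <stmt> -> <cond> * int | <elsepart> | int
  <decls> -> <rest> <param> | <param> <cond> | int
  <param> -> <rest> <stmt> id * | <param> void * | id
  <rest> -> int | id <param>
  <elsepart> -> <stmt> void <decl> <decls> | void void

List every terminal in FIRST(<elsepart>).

From <elsepart> -> <stmt> void <decl> <decls>: add FIRST(<stmt>) = { id, int, void }.
<elsepart> -> void void contributes {void}.
Union: FIRST(<elsepart>) = { id, int, void }.

{ id, int, void }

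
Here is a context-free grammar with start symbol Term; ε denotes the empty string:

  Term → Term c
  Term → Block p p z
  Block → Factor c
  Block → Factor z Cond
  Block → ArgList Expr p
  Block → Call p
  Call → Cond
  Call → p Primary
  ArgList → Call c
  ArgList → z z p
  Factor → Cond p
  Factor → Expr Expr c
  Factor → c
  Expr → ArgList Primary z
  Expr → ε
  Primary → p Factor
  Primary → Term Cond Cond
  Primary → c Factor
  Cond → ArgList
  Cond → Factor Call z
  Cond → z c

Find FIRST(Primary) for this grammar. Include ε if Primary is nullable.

Primary → p Factor contributes {p}.
From Primary → Term Cond Cond: add FIRST(Term) = { c, p, z }.
Primary → c Factor contributes {c}.
Union: FIRST(Primary) = { c, p, z }.

{ c, p, z }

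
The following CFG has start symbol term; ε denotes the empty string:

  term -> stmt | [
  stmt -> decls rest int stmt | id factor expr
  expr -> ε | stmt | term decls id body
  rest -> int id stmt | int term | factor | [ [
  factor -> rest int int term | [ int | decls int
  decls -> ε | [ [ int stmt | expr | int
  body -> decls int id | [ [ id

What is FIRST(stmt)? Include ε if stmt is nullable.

From stmt -> decls rest int stmt: decls nullable, take FIRST(decls) ∪ FIRST(rest) = { [, id, int }.
stmt -> id factor expr contributes {id}.
Union: FIRST(stmt) = { [, id, int }.

{ [, id, int }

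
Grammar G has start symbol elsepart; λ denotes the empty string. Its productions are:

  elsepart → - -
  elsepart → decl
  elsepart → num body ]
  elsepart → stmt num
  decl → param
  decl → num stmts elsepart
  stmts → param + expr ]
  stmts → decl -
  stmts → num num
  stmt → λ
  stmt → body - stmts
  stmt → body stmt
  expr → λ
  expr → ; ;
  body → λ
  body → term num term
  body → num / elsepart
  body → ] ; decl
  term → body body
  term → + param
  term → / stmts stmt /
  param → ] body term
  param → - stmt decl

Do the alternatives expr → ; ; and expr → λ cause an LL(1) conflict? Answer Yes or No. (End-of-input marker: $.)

FIRST(; ;) = { ; } and FIRST(λ) = { λ }.
The second is nullable but FOLLOW(expr) = { ] } is disjoint from FIRST of the first.

No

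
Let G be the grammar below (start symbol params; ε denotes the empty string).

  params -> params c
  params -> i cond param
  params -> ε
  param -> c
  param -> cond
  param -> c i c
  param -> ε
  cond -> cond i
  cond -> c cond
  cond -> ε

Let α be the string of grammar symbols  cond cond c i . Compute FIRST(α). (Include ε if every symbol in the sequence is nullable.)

{ c, i }

Add FIRST(cond)\{ε} = { c, i }; cond is nullable, continue.
Add FIRST(cond)\{ε} = { c, i }; cond is nullable, continue.
c is a terminal; add {c} and stop.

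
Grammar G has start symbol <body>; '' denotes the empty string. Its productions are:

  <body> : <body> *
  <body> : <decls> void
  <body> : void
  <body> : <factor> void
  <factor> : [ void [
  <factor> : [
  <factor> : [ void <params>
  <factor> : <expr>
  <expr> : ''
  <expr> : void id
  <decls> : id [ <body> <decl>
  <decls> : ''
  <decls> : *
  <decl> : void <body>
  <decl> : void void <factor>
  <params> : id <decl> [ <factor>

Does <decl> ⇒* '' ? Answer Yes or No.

Nullable nonterminals: <decls>, <expr>, <factor>.
No production of <decl> has an RHS whose symbols are all nullable, so <decl> is not nullable.

No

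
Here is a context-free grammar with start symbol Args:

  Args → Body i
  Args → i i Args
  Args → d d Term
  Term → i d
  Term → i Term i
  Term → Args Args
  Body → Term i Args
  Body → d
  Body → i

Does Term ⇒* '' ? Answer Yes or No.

No

No nonterminal in this grammar is nullable.
No production of Term has an RHS whose symbols are all nullable, so Term is not nullable.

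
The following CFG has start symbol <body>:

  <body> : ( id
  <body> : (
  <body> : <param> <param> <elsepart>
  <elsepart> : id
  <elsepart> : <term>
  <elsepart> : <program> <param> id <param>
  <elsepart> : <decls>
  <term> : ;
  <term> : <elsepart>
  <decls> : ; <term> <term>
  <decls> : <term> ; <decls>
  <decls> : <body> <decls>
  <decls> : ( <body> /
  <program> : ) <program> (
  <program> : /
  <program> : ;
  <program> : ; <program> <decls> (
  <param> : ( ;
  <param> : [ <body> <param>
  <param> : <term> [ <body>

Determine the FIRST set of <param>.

<param> : ( ; contributes {(}.
<param> : [ <body> <param> contributes {[}.
From <param> : <term> [ <body>: add FIRST(<term>) = { (, ), /, ;, [, id }.
Union: FIRST(<param>) = { (, ), /, ;, [, id }.

{ (, ), /, ;, [, id }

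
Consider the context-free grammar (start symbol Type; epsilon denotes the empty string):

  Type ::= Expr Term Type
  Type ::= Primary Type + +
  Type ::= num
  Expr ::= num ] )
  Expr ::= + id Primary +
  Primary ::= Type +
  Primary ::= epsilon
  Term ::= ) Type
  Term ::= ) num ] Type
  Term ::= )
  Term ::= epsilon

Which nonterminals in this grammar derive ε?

Directly nullable (have an epsilon-production): Primary, Term.
No other nonterminal has a production whose RHS symbols are all nullable.

{ Primary, Term }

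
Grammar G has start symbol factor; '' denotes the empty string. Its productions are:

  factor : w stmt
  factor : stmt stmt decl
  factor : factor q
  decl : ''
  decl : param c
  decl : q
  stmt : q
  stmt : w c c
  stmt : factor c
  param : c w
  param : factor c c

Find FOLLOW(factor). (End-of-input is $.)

{ $, c, q }

factor is the start symbol, so $ ∈ FOLLOW(factor).
In factor : factor q: add FIRST(q) = { q }.
In stmt : factor c: add FIRST(c) = { c }.
In param : factor c c: add FIRST(c c) = { c }.
Union: FOLLOW(factor) = { $, c, q }.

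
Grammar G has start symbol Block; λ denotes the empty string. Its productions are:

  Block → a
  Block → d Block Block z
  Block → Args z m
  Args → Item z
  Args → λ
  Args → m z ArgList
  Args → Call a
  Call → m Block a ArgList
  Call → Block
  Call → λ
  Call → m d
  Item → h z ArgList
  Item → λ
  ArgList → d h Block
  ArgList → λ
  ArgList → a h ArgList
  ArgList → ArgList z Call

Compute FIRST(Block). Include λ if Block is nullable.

{ a, d, h, m, z }

Block → a contributes {a}.
Block → d Block Block z contributes {d}.
From Block → Args z m: Args nullable, take FIRST(Args) ∪ {z} = { a, d, h, m, z }.
Union: FIRST(Block) = { a, d, h, m, z }.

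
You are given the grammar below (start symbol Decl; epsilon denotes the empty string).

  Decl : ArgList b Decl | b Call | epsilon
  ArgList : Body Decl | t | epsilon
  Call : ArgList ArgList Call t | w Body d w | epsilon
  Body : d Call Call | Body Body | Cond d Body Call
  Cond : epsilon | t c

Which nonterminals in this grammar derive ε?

Directly nullable (have an epsilon-production): Decl, ArgList, Call, Cond.
No other nonterminal has a production whose RHS symbols are all nullable.

{ ArgList, Call, Cond, Decl }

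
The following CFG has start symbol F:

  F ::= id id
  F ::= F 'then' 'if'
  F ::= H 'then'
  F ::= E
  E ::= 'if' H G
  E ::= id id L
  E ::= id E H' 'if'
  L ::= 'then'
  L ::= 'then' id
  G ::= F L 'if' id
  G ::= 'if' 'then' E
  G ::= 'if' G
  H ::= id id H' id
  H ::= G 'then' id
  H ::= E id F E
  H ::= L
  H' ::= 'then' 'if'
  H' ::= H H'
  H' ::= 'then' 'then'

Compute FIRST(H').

{ 'if', 'then', id }

H' ::= 'then' 'if' contributes {'then'}.
From H' ::= H H': add FIRST(H) = { 'if', 'then', id }.
H' ::= 'then' 'then' contributes {'then'}.
Union: FIRST(H') = { 'if', 'then', id }.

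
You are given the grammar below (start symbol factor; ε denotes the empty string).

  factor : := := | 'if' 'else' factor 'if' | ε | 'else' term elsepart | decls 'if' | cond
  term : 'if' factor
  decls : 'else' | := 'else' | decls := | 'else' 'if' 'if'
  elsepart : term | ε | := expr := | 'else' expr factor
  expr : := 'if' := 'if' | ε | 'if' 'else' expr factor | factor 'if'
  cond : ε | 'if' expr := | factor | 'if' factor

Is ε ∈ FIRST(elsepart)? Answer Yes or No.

elsepart has an ε-production, so elsepart ⇒ ε.

Yes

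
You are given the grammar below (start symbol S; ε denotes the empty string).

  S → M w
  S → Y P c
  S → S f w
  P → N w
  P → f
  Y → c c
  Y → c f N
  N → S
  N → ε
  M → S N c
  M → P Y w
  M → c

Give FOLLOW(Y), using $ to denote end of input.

In S → Y P c: add FIRST(P c) = { c, f, w }.
In M → P Y w: add FIRST(w) = { w }.
Union: FOLLOW(Y) = { c, f, w }.

{ c, f, w }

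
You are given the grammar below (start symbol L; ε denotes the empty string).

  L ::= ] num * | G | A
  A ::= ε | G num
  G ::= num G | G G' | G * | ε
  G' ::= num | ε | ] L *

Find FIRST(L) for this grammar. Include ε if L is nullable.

{ *, ], num, ε }

L ::= ] num * contributes {]}.
From L ::= G: add FIRST(G) = { *, ], num, ε } (including ε since G is nullable).
From L ::= A: add FIRST(A) = { *, ], num, ε } (including ε since A is nullable).
Union: FIRST(L) = { *, ], num, ε }.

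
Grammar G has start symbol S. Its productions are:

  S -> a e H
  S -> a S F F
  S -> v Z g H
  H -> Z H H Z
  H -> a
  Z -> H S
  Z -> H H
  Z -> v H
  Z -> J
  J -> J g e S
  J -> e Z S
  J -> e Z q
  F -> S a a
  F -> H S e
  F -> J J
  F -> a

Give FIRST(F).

{ a, e, v }

From F -> S a a: add FIRST(S) = { a, v }.
From F -> H S e: add FIRST(H) = { a, e, v }.
From F -> J J: add FIRST(J) = { e }.
F -> a contributes {a}.
Union: FIRST(F) = { a, e, v }.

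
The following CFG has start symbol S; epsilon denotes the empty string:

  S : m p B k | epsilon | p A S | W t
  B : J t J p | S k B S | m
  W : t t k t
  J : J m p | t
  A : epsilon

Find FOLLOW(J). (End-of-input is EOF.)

{ m, p, t }

In B : J t J p: add FIRST(t J p) = { t }.
In B : J t J p: add FIRST(p) = { p }.
In J : J m p: add FIRST(m p) = { m }.
Union: FOLLOW(J) = { m, p, t }.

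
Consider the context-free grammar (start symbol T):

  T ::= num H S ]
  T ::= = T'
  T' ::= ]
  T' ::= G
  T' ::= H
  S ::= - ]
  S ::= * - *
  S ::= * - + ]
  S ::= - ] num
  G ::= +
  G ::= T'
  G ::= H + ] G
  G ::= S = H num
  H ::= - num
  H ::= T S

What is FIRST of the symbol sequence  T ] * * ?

{ =, num }

Add FIRST(T) = { =, num }; T is not nullable, stop.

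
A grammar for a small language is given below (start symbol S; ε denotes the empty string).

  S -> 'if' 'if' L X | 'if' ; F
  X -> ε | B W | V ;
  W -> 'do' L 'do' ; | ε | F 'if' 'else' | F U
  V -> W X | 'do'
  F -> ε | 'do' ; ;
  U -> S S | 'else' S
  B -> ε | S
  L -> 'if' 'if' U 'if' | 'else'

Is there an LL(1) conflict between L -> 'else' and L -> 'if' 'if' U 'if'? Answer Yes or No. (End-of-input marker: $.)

No

FIRST('else') = { 'else' } and FIRST('if' 'if' U 'if') = { 'if' }.
The FIRST sets are disjoint and neither alternative is nullable — no conflict.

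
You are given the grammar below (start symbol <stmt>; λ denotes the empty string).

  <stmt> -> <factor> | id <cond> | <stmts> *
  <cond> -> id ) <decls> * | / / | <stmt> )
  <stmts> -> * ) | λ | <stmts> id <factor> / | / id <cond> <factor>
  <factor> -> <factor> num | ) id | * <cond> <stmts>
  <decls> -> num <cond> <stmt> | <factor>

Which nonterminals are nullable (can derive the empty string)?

{ <stmts> }

Directly nullable (have an λ-production): <stmts>.
No other nonterminal has a production whose RHS symbols are all nullable.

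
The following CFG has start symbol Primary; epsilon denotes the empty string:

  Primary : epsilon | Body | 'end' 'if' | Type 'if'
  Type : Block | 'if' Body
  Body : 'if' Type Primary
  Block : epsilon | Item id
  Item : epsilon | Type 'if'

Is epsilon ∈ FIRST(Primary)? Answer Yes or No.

Yes

Primary has an epsilon-production, so Primary ⇒ epsilon.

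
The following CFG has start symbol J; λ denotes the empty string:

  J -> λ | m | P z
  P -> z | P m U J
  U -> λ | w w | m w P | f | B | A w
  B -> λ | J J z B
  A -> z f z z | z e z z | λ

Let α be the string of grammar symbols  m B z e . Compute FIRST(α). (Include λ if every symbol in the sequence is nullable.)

m is a terminal; add {m} and stop.

{ m }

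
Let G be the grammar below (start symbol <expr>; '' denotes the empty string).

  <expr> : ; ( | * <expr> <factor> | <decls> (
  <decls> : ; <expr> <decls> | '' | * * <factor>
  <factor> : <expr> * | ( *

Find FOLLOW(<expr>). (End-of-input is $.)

{ $, (, *, ; }

<expr> is the start symbol, so $ ∈ FOLLOW(<expr>).
In <expr> : * <expr> <factor>: add FIRST(<factor>) = { (, *, ; }.
In <decls> : ; <expr> <decls>: add FIRST(<decls>)\{''} = { *, ; }.
  Since <decls> is nullable, also add FOLLOW(<decls>) = { ( }.
In <factor> : <expr> *: add FIRST(*) = { * }.
Union: FOLLOW(<expr>) = { $, (, *, ; }.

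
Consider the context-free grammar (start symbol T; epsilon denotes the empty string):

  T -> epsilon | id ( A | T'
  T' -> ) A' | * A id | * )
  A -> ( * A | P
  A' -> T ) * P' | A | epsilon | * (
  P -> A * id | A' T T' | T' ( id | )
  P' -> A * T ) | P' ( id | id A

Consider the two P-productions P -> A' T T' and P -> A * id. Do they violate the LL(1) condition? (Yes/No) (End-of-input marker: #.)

Yes

FIRST(A' T T') = { (, ), *, id } and FIRST(A * id) = { (, ), *, id }.
Both contain (, so the two alternatives are not disjoint — LL(1) conflict.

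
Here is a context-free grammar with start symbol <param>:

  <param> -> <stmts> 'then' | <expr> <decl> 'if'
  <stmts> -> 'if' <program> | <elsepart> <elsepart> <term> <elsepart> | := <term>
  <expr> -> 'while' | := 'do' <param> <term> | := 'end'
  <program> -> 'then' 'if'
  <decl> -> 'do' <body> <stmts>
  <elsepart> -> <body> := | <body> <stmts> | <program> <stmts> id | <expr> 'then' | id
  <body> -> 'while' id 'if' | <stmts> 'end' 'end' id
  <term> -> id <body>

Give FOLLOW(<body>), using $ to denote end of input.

{ 'do', 'end', 'if', 'then', 'while', :=, id }

In <decl> -> 'do' <body> <stmts>: add FIRST(<stmts>) = { 'if', 'then', 'while', :=, id }.
In <elsepart> -> <body> :=: add FIRST(:=) = { := }.
In <elsepart> -> <body> <stmts>: add FIRST(<stmts>) = { 'if', 'then', 'while', :=, id }.
In <term> -> id <body>: <body> is at the end, add FOLLOW(<term>) = { 'do', 'end', 'if', 'then', 'while', :=, id }.
Union: FOLLOW(<body>) = { 'do', 'end', 'if', 'then', 'while', :=, id }.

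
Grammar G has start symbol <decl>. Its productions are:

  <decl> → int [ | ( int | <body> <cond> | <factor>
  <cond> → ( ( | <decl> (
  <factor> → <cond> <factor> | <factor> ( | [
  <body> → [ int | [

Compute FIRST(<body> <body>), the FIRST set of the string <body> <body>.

{ [ }

Add FIRST(<body>) = { [ }; <body> is not nullable, stop.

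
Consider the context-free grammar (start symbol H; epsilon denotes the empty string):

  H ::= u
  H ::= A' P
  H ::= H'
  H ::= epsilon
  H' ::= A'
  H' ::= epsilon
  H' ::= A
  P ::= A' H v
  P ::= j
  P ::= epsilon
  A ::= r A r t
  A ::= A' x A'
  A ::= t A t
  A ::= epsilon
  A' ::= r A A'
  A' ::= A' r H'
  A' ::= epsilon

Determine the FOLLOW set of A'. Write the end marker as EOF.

{ EOF, j, r, t, u, v, x }

In H ::= A' P: add FIRST(P)\{epsilon} = { j, r, t, u, v, x }.
  Since P is nullable, also add FOLLOW(H) = { EOF, v }.
In H' ::= A': A' is at the end, add FOLLOW(H') = { EOF, j, r, t, u, v, x }.
In P ::= A' H v: add FIRST(H v) = { j, r, t, u, v, x }.
In A ::= A' x A': add FIRST(x A') = { x }.
In A ::= A' x A': A' is at the end, add FOLLOW(A) = { EOF, j, r, t, u, v, x }.
In A' ::= r A A': A' is at the end, add FOLLOW(A') = { EOF, j, r, t, u, v, x }.
In A' ::= A' r H': add FIRST(r H') = { r }.
Union: FOLLOW(A') = { EOF, j, r, t, u, v, x }.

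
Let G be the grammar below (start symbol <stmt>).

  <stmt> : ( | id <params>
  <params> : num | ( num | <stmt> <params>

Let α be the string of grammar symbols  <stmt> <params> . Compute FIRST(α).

Add FIRST(<stmt>) = { (, id }; <stmt> is not nullable, stop.

{ (, id }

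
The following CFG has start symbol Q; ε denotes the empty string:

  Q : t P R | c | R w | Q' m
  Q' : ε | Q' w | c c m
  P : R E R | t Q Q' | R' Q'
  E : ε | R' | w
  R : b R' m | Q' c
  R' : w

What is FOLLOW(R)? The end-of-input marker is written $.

In Q : t P R: R is at the end, add FOLLOW(Q) = { $, b, c, w }.
In Q : R w: add FIRST(w) = { w }.
In P : R E R: add FIRST(E R) = { b, c, w }.
In P : R E R: R is at the end, add FOLLOW(P) = { b, c, w }.
Union: FOLLOW(R) = { $, b, c, w }.

{ $, b, c, w }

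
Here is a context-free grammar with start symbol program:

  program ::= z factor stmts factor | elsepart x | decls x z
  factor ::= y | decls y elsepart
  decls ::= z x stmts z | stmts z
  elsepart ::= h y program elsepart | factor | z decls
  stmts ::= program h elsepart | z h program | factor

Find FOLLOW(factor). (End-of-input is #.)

In program ::= z factor stmts factor: add FIRST(stmts factor) = { h, y, z }.
In program ::= z factor stmts factor: factor is at the end, add FOLLOW(program) = { #, h, y, z }.
In elsepart ::= factor: factor is at the end, add FOLLOW(elsepart) = { #, h, x, y, z }.
In stmts ::= factor: factor is at the end, add FOLLOW(stmts) = { h, y, z }.
Union: FOLLOW(factor) = { #, h, x, y, z }.

{ #, h, x, y, z }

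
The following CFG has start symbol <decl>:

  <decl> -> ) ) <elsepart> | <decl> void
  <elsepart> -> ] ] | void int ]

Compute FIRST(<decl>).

<decl> -> ) ) <elsepart> contributes {)}.
From <decl> -> <decl> void: add FIRST(<decl>) = { ) }.
Union: FIRST(<decl>) = { ) }.

{ ) }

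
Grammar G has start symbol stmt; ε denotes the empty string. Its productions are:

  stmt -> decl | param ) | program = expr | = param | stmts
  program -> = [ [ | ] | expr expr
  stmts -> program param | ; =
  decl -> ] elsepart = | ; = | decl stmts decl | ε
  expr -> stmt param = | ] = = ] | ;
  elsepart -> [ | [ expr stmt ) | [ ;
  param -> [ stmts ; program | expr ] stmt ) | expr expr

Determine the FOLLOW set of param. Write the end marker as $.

In stmt -> param ): add FIRST()) = { ) }.
In stmt -> = param: param is at the end, add FOLLOW(stmt) = { $, ), ;, =, [, ] }.
In stmts -> program param: param is at the end, add FOLLOW(stmts) = { $, ), ;, =, [, ] }.
In expr -> stmt param =: add FIRST(=) = { = }.
Union: FOLLOW(param) = { $, ), ;, =, [, ] }.

{ $, ), ;, =, [, ] }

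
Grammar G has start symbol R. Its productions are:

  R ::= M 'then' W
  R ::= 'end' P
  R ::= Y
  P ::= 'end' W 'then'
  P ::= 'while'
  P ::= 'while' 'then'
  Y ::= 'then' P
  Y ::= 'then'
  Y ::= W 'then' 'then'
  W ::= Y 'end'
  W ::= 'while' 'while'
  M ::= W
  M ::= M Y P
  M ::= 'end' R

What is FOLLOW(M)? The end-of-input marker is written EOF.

In R ::= M 'then' W: add FIRST('then' W) = { 'then' }.
In M ::= M Y P: add FIRST(Y P) = { 'then', 'while' }.
Union: FOLLOW(M) = { 'then', 'while' }.

{ 'then', 'while' }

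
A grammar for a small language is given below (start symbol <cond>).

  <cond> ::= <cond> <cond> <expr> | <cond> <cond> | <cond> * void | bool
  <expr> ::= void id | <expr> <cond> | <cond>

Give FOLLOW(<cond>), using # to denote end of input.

{ #, *, bool, void }

<cond> is the start symbol, so # ∈ FOLLOW(<cond>).
In <cond> ::= <cond> <cond> <expr>: add FIRST(<cond> <expr>) = { bool }.
In <cond> ::= <cond> <cond> <expr>: add FIRST(<expr>) = { bool, void }.
In <cond> ::= <cond> <cond>: add FIRST(<cond>) = { bool }.
In <cond> ::= <cond> <cond>: <cond> is at the end, add FOLLOW(<cond>) = { #, *, bool, void }.
In <cond> ::= <cond> * void: add FIRST(* void) = { * }.
In <expr> ::= <expr> <cond>: <cond> is at the end, add FOLLOW(<expr>) = { #, *, bool, void }.
In <expr> ::= <cond>: <cond> is at the end, add FOLLOW(<expr>) = { #, *, bool, void }.
Union: FOLLOW(<cond>) = { #, *, bool, void }.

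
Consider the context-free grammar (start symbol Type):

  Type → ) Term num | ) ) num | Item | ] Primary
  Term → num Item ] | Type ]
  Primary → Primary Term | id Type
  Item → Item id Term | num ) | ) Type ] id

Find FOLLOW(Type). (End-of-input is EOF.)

Type is the start symbol, so EOF ∈ FOLLOW(Type).
In Term → Type ]: add FIRST(]) = { ] }.
In Primary → id Type: Type is at the end, add FOLLOW(Primary) = { EOF, ), ], num }.
In Item → ) Type ] id: add FIRST(] id) = { ] }.
Union: FOLLOW(Type) = { EOF, ), ], num }.

{ EOF, ), ], num }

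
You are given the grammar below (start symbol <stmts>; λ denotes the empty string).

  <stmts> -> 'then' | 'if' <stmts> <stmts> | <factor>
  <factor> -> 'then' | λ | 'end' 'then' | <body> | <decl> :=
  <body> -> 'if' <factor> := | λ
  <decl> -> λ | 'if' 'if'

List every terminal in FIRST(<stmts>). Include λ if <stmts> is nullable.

{ 'end', 'if', 'then', :=, λ }

<stmts> -> 'then' contributes {'then'}.
<stmts> -> 'if' <stmts> <stmts> contributes {'if'}.
From <stmts> -> <factor>: add FIRST(<factor>) = { 'end', 'if', 'then', :=, λ } (including λ since <factor> is nullable).
Union: FIRST(<stmts>) = { 'end', 'if', 'then', :=, λ }.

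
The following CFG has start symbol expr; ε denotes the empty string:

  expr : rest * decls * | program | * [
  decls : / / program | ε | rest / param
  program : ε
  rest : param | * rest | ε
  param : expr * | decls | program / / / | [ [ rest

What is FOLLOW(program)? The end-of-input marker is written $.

{ $, *, / }

In expr : program: program is at the end, add FOLLOW(expr) = { $, * }.
In decls : / / program: program is at the end, add FOLLOW(decls) = { *, / }.
In param : program / / /: add FIRST(/ / /) = { / }.
Union: FOLLOW(program) = { $, *, / }.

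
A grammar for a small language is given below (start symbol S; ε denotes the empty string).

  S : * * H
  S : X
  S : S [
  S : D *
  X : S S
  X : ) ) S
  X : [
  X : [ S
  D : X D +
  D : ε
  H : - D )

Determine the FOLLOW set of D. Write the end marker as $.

In S : D *: add FIRST(*) = { * }.
In D : X D +: add FIRST(+) = { + }.
In H : - D ): add FIRST()) = { ) }.
Union: FOLLOW(D) = { ), *, + }.

{ ), *, + }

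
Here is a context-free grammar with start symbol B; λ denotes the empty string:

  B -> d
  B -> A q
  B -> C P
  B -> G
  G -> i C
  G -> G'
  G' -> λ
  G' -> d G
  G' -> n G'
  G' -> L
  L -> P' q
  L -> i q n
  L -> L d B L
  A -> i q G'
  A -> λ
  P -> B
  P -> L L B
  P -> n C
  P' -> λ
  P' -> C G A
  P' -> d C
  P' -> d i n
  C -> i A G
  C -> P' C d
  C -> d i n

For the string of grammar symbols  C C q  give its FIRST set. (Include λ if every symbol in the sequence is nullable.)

Add FIRST(C) = { d, i }; C is not nullable, stop.

{ d, i }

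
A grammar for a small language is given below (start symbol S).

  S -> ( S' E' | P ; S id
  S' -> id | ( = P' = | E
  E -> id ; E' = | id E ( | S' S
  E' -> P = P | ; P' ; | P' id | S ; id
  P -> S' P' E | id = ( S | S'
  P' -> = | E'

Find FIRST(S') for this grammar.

S' -> id contributes {id}.
S' -> ( = P' = contributes {(}.
From S' -> E: add FIRST(E) = { (, id }.
Union: FIRST(S') = { (, id }.

{ (, id }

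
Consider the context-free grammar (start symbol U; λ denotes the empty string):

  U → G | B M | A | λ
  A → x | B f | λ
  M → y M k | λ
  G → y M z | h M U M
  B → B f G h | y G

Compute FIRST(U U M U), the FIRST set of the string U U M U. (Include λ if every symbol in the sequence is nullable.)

{ h, x, y, λ }

Add FIRST(U)\{λ} = { h, x, y }; U is nullable, continue.
Add FIRST(U)\{λ} = { h, x, y }; U is nullable, continue.
Add FIRST(M)\{λ} = { y }; M is nullable, continue.
Add FIRST(U)\{λ} = { h, x, y }; U is nullable, continue.
Every symbol is nullable, so include λ.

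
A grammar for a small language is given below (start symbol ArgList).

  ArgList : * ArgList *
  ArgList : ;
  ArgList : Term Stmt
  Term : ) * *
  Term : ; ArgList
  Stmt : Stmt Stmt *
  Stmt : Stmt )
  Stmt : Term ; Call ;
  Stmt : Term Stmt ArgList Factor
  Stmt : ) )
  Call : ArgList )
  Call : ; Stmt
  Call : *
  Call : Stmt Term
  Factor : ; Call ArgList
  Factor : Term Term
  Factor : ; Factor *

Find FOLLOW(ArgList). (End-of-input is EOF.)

{ EOF, ), *, ; }

ArgList is the start symbol, so EOF ∈ FOLLOW(ArgList).
In ArgList : * ArgList *: add FIRST(*) = { * }.
In Term : ; ArgList: ArgList is at the end, add FOLLOW(Term) = { EOF, ), *, ; }.
In Stmt : Term Stmt ArgList Factor: add FIRST(Factor) = { ), ; }.
In Call : ArgList ): add FIRST()) = { ) }.
In Factor : ; Call ArgList: ArgList is at the end, add FOLLOW(Factor) = { EOF, ), *, ; }.
Union: FOLLOW(ArgList) = { EOF, ), *, ; }.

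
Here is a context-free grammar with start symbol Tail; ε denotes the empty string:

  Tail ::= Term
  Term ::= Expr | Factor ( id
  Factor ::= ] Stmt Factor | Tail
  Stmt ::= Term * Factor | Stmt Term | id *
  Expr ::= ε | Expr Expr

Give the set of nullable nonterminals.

{ Expr, Factor, Tail, Term }

Directly nullable (have an ε-production): Expr.
Term ::= Expr with every symbol nullable, so Term is nullable.
Factor ::= Tail with every symbol nullable, so Factor is nullable.
Tail ::= Term with every symbol nullable, so Tail is nullable.
No other nonterminal has a production whose RHS symbols are all nullable.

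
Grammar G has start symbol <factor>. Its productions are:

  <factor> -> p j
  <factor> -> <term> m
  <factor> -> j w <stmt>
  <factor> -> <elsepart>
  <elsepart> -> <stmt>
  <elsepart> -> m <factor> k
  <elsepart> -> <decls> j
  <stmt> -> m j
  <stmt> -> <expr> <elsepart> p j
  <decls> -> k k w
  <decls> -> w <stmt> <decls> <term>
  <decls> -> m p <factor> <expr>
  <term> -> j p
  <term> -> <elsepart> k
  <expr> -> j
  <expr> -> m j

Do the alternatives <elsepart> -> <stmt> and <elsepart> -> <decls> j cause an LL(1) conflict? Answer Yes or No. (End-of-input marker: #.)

FIRST(<stmt>) = { j, m } and FIRST(<decls> j) = { k, m, w }.
Both contain m, so the two alternatives are not disjoint — LL(1) conflict.

Yes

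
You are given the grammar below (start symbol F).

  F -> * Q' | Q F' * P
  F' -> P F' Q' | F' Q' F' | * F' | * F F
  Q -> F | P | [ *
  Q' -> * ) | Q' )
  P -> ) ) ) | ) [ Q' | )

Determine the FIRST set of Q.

{ ), *, [ }

From Q -> F: add FIRST(F) = { ), *, [ }.
From Q -> P: add FIRST(P) = { ) }.
Q -> [ * contributes {[}.
Union: FIRST(Q) = { ), *, [ }.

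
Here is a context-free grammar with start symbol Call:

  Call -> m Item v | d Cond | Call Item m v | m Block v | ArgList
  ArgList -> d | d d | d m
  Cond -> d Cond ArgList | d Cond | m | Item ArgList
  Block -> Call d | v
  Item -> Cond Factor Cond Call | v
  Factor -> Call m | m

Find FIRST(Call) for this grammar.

Call -> m Item v contributes {m}.
Call -> d Cond contributes {d}.
From Call -> Call Item m v: add FIRST(Call) = { d, m }.
Call -> m Block v contributes {m}.
From Call -> ArgList: add FIRST(ArgList) = { d }.
Union: FIRST(Call) = { d, m }.

{ d, m }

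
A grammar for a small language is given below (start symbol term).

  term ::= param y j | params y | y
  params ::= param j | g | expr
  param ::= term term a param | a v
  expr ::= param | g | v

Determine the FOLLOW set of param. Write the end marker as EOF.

In term ::= param y j: add FIRST(y j) = { y }.
In params ::= param j: add FIRST(j) = { j }.
In param ::= term term a param: param is at the end, add FOLLOW(param) = { j, y }.
In expr ::= param: param is at the end, add FOLLOW(expr) = { y }.
Union: FOLLOW(param) = { j, y }.

{ j, y }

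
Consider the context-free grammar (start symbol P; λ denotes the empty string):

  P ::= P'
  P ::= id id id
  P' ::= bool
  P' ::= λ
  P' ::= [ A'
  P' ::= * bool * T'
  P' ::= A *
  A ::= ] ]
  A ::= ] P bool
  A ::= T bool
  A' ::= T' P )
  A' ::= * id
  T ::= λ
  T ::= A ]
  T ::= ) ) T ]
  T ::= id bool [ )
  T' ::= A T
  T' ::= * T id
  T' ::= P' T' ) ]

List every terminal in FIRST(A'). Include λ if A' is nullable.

From A' ::= T' P ): add FIRST(T') = { ), *, [, ], bool, id }.
A' ::= * id contributes {*}.
Union: FIRST(A') = { ), *, [, ], bool, id }.

{ ), *, [, ], bool, id }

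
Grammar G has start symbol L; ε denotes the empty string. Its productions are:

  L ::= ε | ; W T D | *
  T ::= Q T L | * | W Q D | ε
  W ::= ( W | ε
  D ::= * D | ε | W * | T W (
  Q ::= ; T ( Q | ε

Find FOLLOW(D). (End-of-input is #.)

{ #, (, *, ; }

In L ::= ; W T D: D is at the end, add FOLLOW(L) = { #, (, *, ; }.
In T ::= W Q D: D is at the end, add FOLLOW(T) = { #, (, *, ; }.
In D ::= * D: D is at the end, add FOLLOW(D) = { #, (, *, ; }.
Union: FOLLOW(D) = { #, (, *, ; }.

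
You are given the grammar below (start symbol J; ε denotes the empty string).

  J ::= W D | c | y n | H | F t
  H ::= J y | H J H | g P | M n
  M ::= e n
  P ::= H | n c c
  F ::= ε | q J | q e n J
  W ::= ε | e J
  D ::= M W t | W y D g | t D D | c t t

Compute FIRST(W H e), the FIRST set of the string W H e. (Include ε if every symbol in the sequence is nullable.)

Add FIRST(W)\{ε} = { e }; W is nullable, continue.
Add FIRST(H) = { c, e, g, q, t, y }; H is not nullable, stop.

{ c, e, g, q, t, y }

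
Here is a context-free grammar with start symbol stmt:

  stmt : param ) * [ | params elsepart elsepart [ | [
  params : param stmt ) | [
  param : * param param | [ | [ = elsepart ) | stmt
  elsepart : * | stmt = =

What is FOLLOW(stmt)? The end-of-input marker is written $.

stmt is the start symbol, so $ ∈ FOLLOW(stmt).
In params : param stmt ): add FIRST()) = { ) }.
In param : stmt: stmt is at the end, add FOLLOW(param) = { ), *, [ }.
In elsepart : stmt = =: add FIRST(= =) = { = }.
Union: FOLLOW(stmt) = { $, ), *, =, [ }.

{ $, ), *, =, [ }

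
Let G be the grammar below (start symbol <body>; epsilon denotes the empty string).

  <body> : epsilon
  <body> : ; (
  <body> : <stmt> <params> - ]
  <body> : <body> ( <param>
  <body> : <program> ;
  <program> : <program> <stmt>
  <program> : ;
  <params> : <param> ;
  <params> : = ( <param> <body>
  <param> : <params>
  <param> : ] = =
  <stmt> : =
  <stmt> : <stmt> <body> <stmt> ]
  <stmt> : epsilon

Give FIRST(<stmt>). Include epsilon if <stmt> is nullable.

<stmt> : = contributes {=}.
From <stmt> : <stmt> <body> <stmt> ]: <stmt>, <body>, <stmt> nullable, take FIRST(<stmt>) ∪ FIRST(<body>) ∪ FIRST(<stmt>) ∪ {]} = { (, ;, =, ] }.
<stmt> : epsilon contributes epsilon.
Union: FIRST(<stmt>) = { (, ;, =, ], epsilon }.

{ (, ;, =, ], epsilon }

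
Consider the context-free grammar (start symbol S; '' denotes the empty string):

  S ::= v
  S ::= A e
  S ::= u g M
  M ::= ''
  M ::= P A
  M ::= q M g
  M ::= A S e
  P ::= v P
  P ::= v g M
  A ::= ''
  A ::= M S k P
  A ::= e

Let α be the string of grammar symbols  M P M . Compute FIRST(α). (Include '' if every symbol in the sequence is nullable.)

Add FIRST(M)\{''} = { e, q, u, v }; M is nullable, continue.
Add FIRST(P) = { v }; P is not nullable, stop.

{ e, q, u, v }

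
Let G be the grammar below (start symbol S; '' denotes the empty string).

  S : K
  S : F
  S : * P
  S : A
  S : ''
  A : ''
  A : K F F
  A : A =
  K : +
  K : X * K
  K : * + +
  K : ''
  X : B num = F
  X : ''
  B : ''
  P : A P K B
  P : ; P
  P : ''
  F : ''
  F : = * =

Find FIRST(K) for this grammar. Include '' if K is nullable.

{ *, +, num, '' }

K : + contributes {+}.
From K : X * K: X nullable, take FIRST(X) ∪ {*} = { *, num }.
K : * + + contributes {*}.
K : '' contributes ''.
Union: FIRST(K) = { *, +, num, '' }.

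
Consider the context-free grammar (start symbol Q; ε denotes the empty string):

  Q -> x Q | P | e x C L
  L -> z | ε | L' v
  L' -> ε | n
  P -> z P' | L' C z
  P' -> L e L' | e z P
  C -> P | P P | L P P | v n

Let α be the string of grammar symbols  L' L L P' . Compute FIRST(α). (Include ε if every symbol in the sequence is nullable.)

Add FIRST(L')\{ε} = { n }; L' is nullable, continue.
Add FIRST(L)\{ε} = { n, v, z }; L is nullable, continue.
Add FIRST(L)\{ε} = { n, v, z }; L is nullable, continue.
Add FIRST(P') = { e, n, v, z }; P' is not nullable, stop.

{ e, n, v, z }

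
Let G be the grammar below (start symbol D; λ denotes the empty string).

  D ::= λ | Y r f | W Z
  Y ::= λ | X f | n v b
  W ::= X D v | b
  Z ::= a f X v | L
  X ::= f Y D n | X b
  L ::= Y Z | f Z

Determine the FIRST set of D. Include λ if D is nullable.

D ::= λ contributes λ.
From D ::= Y r f: Y nullable, take FIRST(Y) ∪ {r} = { f, n, r }.
From D ::= W Z: add FIRST(W) = { b, f }.
Union: FIRST(D) = { b, f, n, r, λ }.

{ b, f, n, r, λ }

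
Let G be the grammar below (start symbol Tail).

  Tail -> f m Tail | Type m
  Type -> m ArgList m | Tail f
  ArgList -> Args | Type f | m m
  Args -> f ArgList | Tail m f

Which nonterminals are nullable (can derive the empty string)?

{ } (none)

No nonterminal has an empty production or an RHS whose symbols are all nullable.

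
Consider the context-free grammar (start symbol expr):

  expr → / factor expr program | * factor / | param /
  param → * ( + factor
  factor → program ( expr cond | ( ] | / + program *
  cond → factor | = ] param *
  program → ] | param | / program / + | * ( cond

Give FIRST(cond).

From cond → factor: add FIRST(factor) = { (, *, /, ] }.
cond → = ] param * contributes {=}.
Union: FIRST(cond) = { (, *, /, =, ] }.

{ (, *, /, =, ] }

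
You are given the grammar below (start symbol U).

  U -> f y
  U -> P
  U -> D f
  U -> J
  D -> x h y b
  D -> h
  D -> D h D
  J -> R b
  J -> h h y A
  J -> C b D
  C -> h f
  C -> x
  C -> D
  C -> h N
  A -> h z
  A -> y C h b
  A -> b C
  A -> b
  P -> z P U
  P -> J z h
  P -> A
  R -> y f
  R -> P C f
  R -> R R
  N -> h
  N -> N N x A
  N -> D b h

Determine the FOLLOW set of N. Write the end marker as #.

{ #, b, f, h, x, y, z }

In C -> h N: N is at the end, add FOLLOW(C) = { #, b, f, h, x, y, z }.
In N -> N N x A: add FIRST(N x A) = { h, x }.
In N -> N N x A: add FIRST(x A) = { x }.
Union: FOLLOW(N) = { #, b, f, h, x, y, z }.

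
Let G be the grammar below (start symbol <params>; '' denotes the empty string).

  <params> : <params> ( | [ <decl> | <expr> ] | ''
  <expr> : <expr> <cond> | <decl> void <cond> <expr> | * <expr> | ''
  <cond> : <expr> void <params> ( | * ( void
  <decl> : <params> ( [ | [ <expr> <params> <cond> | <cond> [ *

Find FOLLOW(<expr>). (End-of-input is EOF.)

{ (, *, [, ], void }

In <params> : <expr> ]: add FIRST(]) = { ] }.
In <expr> : <expr> <cond>: add FIRST(<cond>) = { (, *, [, ], void }.
In <expr> : <decl> void <cond> <expr>: <expr> is at the end, add FOLLOW(<expr>) = { (, *, [, ], void }.
In <expr> : * <expr>: <expr> is at the end, add FOLLOW(<expr>) = { (, *, [, ], void }.
In <cond> : <expr> void <params> (: add FIRST(void <params> () = { void }.
In <decl> : [ <expr> <params> <cond>: add FIRST(<params> <cond>) = { (, *, [, ], void }.
Union: FOLLOW(<expr>) = { (, *, [, ], void }.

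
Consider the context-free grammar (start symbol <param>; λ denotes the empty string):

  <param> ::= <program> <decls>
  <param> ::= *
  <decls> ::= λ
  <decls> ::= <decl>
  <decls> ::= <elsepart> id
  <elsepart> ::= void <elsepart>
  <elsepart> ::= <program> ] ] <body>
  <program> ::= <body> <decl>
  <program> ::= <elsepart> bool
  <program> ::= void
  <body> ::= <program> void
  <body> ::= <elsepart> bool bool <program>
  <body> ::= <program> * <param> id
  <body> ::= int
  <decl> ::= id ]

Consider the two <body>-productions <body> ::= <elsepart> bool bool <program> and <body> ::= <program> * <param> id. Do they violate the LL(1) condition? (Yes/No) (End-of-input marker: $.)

FIRST(<elsepart> bool bool <program>) = { int, void } and FIRST(<program> * <param> id) = { int, void }.
Both contain int, so the two alternatives are not disjoint — LL(1) conflict.

Yes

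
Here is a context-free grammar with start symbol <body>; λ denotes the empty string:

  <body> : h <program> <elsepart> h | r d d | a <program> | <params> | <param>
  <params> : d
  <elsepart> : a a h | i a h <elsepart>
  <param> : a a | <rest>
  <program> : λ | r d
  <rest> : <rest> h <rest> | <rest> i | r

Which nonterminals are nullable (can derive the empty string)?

{ <program> }

Directly nullable (have an λ-production): <program>.
No other nonterminal has a production whose RHS symbols are all nullable.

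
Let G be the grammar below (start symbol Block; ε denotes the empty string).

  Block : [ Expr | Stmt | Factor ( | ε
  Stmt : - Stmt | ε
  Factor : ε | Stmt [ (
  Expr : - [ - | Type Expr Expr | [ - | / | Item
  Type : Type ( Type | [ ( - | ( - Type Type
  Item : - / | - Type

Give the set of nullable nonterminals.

{ Block, Factor, Stmt }

Directly nullable (have an ε-production): Block, Stmt, Factor.
No other nonterminal has a production whose RHS symbols are all nullable.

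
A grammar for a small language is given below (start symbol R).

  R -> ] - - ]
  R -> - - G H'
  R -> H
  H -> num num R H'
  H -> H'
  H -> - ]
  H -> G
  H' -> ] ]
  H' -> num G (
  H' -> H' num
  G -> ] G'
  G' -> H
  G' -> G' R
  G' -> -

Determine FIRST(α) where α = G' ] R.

Add FIRST(G') = { -, ], num }; G' is not nullable, stop.

{ -, ], num }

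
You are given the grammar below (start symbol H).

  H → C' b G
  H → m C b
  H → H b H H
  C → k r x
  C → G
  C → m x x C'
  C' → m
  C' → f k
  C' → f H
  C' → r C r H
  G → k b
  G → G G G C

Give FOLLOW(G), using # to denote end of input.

{ #, b, f, k, m, r }

In H → C' b G: G is at the end, add FOLLOW(H) = { #, b, f, k, m, r }.
In C → G: G is at the end, add FOLLOW(C) = { #, b, f, k, m, r }.
In G → G G G C: add FIRST(G G C) = { k }.
In G → G G G C: add FIRST(G C) = { k }.
In G → G G G C: add FIRST(C) = { k, m }.
Union: FOLLOW(G) = { #, b, f, k, m, r }.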